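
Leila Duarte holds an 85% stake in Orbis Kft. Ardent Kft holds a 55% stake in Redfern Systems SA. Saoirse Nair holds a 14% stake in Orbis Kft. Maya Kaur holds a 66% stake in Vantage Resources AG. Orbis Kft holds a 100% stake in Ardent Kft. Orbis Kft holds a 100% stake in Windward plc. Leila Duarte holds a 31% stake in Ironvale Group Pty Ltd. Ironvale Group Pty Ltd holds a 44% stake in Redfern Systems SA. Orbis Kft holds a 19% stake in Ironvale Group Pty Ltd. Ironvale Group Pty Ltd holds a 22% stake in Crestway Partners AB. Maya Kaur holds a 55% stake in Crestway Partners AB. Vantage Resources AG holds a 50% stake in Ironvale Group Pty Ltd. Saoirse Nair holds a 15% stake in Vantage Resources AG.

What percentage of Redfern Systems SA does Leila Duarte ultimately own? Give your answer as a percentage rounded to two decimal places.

Leila reaches Redfern along 3 paths.
Via Orbis → Ardent: 85% × 100% × 55% = 46.75%.
Via Ironvale: 31% × 44% = 13.64%.
Via Orbis → Ironvale: 85% × 19% × 44% = 7.106%.
Total: 46.75% + 13.64% + 7.106% = 67.496%.
Rounded: 67.50%.

67.50%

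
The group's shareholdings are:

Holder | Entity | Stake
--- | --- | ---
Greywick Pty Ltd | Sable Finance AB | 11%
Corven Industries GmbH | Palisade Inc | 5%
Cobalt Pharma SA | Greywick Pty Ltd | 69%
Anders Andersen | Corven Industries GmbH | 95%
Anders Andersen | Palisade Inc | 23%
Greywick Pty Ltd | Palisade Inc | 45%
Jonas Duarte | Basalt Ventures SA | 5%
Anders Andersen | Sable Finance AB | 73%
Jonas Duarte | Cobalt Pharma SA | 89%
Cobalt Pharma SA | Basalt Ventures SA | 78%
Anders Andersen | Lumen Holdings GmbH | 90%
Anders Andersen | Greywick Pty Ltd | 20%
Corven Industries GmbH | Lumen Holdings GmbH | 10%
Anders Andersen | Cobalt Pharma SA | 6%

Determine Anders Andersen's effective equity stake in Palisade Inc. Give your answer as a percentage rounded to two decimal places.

Anders reaches Palisade along 4 paths.
Via Corven: 95% × 5% = 4.75%.
Direct stake: 23% = 23%.
Via Greywick: 20% × 45% = 9%.
Via Cobalt → Greywick: 6% × 69% × 45% = 1.863%.
Total: 4.75% + 23% + 9% + 1.863% = 38.613%.
Rounded: 38.61%.

38.61%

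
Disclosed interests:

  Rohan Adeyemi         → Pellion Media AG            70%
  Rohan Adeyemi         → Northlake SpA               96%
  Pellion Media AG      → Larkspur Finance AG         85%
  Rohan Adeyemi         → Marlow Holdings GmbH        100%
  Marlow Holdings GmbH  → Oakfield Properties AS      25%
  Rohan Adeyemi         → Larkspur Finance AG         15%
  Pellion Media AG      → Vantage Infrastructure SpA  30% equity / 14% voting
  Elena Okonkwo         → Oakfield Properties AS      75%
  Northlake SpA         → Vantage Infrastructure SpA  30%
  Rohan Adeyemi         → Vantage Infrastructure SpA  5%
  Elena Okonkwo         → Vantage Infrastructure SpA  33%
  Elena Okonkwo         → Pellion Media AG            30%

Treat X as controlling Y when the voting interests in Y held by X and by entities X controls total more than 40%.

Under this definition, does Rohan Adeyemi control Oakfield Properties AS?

No

Rohan holds 96% of Northlake, so Rohan controls Northlake.
Rohan holds 70% of Pellion, so Rohan controls Pellion.
Pellion and Northlake and Rohan together hold 14% + 30% + 5% = 49% of Vantage, so Rohan controls Vantage.
Rohan holds 100% of Marlow, so Rohan controls Marlow.
Rohan and Pellion together hold 15% + 85% = 100% of Larkspur, so Rohan controls Larkspur.
In Oakfield, Rohan's side holds only 25%, not > 40%.
So Rohan does not control Oakfield.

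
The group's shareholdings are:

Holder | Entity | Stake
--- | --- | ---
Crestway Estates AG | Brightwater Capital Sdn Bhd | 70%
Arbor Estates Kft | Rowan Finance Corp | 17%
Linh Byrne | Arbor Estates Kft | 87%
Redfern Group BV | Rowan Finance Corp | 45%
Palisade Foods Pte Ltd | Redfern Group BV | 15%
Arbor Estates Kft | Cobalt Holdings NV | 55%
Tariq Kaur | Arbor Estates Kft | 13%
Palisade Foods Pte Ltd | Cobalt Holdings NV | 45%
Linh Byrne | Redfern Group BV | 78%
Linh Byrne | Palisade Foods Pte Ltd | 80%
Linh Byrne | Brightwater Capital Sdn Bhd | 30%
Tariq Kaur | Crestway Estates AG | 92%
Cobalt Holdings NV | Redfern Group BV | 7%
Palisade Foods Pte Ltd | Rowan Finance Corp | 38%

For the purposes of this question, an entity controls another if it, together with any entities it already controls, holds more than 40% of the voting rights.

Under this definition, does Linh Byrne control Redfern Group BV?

Yes

Linh holds 87% of Arbor, so Linh controls Arbor.
Linh holds 80% of Palisade, so Linh controls Palisade.
Arbor and Palisade together hold 55% + 45% = 100% of Cobalt, so Linh controls Cobalt.
Linh and Palisade and Cobalt together hold 78% + 15% + 7% = 100% of Redfern, so Linh controls Redfern.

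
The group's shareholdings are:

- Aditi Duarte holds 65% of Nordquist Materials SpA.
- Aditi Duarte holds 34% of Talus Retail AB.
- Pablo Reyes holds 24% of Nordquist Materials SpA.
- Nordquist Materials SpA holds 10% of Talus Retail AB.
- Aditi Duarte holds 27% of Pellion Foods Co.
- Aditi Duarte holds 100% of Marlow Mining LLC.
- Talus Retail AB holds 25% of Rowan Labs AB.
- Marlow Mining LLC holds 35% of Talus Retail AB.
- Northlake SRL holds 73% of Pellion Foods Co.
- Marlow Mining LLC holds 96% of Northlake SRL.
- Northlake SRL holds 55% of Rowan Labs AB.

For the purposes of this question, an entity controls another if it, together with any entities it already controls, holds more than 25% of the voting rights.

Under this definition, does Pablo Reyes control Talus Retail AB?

Pablo's largest direct stake is 24% in Nordquist, which does not meet the threshold, so Pablo controls no company.
Neither Pablo nor any entity Pablo controls holds any voting interest in Talus.
So Pablo does not control Talus.

No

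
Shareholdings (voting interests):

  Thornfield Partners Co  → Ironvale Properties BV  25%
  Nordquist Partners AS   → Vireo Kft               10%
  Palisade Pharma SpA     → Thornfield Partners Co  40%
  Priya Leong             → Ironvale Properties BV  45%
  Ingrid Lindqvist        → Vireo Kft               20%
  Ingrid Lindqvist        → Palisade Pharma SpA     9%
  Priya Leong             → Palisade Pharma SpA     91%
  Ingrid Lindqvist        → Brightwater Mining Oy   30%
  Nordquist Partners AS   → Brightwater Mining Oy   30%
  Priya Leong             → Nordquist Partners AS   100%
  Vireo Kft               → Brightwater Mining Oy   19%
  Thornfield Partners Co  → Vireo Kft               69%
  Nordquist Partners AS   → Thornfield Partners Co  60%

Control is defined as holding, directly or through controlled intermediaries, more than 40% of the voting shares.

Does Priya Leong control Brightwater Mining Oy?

Priya holds 100% of Nordquist, so Priya controls Nordquist.
Priya holds 91% of Palisade, so Priya controls Palisade.
Palisade and Nordquist together hold 40% + 60% = 100% of Thornfield, so Priya controls Thornfield.
Thornfield and Nordquist together hold 69% + 10% = 79% of Vireo, so Priya controls Vireo.
Vireo and Nordquist together hold 19% + 30% = 49% of Brightwater, so Priya controls Brightwater.

Yes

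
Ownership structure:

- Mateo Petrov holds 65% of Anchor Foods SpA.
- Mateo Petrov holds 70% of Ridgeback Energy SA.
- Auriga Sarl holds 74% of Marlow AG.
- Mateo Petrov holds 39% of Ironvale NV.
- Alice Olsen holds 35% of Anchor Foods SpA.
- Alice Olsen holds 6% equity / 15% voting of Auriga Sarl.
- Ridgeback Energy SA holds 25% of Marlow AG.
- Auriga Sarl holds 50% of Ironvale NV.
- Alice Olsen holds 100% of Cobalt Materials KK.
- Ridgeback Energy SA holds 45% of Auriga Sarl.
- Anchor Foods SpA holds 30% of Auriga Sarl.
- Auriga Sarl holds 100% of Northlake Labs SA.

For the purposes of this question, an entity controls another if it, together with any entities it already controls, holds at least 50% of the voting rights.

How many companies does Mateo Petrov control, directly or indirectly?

Mateo holds 70% of Ridgeback, so Mateo controls Ridgeback.
Mateo holds 65% of Anchor, so Mateo controls Anchor.
Ridgeback and Anchor together hold 45% + 30% = 75% of Auriga, so Mateo controls Auriga.
Ridgeback and Auriga together hold 25% + 74% = 99% of Marlow, so Mateo controls Marlow.
Auriga and Mateo together hold 50% + 39% = 89% of Ironvale, so Mateo controls Ironvale.
Auriga holds 100% of Northlake, so Mateo controls Northlake.
No other company's threshold is met.
Mateo controls 6 companies.

6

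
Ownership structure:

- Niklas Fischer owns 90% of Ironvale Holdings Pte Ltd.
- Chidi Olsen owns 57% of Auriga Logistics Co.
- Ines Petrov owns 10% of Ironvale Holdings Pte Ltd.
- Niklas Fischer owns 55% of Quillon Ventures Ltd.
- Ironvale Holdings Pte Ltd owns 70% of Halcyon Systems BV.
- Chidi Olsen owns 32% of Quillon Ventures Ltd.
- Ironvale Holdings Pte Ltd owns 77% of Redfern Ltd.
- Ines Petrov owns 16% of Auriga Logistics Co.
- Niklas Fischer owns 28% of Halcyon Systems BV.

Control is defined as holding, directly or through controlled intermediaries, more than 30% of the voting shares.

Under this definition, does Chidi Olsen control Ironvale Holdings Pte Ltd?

No

Chidi holds 57% of Auriga, so Chidi controls Auriga.
Chidi holds 32% of Quillon, so Chidi controls Quillon.
Neither Chidi nor any entity Chidi controls holds any voting interest in Ironvale.
So Chidi does not control Ironvale.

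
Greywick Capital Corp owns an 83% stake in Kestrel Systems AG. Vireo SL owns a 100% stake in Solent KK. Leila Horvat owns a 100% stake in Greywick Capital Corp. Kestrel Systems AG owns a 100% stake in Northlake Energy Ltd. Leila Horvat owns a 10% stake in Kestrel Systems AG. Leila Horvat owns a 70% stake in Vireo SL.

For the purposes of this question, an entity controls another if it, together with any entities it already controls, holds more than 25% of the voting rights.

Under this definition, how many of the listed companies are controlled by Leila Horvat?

Leila holds 70% of Vireo, so Leila controls Vireo.
Leila holds 100% of Greywick, so Leila controls Greywick.
Leila and Greywick together hold 10% + 83% = 93% of Kestrel, so Leila controls Kestrel.
Kestrel holds 100% of Northlake, so Leila controls Northlake.
Vireo holds 100% of Solent, so Leila controls Solent.
Leila controls 5 companies.

5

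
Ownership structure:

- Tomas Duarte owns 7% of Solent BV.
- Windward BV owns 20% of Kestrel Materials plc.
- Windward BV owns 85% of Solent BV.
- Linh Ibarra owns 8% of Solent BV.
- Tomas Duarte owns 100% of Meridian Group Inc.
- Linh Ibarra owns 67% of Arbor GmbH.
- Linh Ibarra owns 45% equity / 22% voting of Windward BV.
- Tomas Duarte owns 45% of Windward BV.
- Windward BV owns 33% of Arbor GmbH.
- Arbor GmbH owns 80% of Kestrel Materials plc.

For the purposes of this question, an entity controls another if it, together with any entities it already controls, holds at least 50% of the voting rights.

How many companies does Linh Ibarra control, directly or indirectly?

2

Linh holds 67% of Arbor, so Linh controls Arbor.
Arbor holds 80% of Kestrel, so Linh controls Kestrel.
No other company's threshold is met.
Linh controls 2 companies.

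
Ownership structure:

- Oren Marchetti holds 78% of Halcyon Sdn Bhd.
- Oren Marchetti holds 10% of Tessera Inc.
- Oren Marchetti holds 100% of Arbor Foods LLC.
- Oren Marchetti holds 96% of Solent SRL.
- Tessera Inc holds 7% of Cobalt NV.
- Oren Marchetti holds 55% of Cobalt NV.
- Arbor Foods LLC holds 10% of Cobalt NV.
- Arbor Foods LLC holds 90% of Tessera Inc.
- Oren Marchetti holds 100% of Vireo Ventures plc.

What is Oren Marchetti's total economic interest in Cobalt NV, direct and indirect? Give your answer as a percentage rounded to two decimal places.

72.00%

Oren reaches Cobalt along 4 paths.
Direct stake: 55% = 55%.
Via Tessera: 10% × 7% = 0.7%.
Via Arbor → Tessera: 100% × 90% × 7% = 6.3%.
Via Arbor: 100% × 10% = 10%.
Total: 55% + 0.7% + 6.3% + 10% = 72%.
Rounded: 72.00%.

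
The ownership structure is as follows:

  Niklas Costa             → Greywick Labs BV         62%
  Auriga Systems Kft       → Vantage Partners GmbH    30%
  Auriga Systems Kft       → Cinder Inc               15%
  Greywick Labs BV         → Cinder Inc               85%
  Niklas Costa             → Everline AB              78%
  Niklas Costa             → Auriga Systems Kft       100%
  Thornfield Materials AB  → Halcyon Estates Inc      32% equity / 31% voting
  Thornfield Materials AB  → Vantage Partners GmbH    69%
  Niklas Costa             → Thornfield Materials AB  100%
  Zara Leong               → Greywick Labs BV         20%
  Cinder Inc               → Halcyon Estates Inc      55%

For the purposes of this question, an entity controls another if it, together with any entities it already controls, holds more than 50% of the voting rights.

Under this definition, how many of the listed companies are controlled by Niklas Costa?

Niklas holds 100% of Auriga, so Niklas controls Auriga.
Niklas holds 62% of Greywick, so Niklas controls Greywick.
Niklas holds 100% of Thornfield, so Niklas controls Thornfield.
Auriga and Greywick together hold 15% + 85% = 100% of Cinder, so Niklas controls Cinder.
Auriga and Thornfield together hold 30% + 69% = 99% of Vantage, so Niklas controls Vantage.
Thornfield and Cinder together hold 31% + 55% = 86% of Halcyon, so Niklas controls Halcyon.
Niklas holds 78% of Everline, so Niklas controls Everline.
Niklas controls 7 companies.

7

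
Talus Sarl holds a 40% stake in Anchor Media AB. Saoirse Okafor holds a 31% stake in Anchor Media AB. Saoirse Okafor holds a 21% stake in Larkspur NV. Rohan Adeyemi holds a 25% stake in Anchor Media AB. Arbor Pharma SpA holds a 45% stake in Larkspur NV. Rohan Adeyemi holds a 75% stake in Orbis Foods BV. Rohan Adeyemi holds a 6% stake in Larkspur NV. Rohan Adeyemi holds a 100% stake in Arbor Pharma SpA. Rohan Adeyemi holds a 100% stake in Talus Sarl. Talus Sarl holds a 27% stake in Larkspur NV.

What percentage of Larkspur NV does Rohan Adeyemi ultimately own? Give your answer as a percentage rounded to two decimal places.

Rohan reaches Larkspur along 3 paths.
Via Arbor: 100% × 45% = 45%.
Direct stake: 6% = 6%.
Via Talus: 100% × 27% = 27%.
Total: 45% + 6% + 27% = 78%.
Rounded: 78.00%.

78.00%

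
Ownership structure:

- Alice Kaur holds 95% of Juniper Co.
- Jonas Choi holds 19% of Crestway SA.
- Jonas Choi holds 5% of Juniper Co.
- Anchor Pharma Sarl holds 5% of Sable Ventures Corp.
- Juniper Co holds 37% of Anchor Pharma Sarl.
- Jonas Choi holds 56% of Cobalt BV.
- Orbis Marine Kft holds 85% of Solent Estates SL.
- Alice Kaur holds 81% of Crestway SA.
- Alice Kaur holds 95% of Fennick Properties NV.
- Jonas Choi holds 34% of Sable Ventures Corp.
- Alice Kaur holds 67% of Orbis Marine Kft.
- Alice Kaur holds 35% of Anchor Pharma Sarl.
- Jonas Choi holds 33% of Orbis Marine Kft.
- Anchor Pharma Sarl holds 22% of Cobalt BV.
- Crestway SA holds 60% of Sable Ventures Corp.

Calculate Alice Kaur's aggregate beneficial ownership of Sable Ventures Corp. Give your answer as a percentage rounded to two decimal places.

52.11%

Alice reaches Sable along 3 paths.
Via Crestway: 81% × 60% = 48.6%.
Via Anchor: 35% × 5% = 1.75%.
Via Juniper → Anchor: 95% × 37% × 5% = 1.7575%.
Total: 48.6% + 1.75% + 1.7575% = 52.1075%.
Rounded: 52.11%.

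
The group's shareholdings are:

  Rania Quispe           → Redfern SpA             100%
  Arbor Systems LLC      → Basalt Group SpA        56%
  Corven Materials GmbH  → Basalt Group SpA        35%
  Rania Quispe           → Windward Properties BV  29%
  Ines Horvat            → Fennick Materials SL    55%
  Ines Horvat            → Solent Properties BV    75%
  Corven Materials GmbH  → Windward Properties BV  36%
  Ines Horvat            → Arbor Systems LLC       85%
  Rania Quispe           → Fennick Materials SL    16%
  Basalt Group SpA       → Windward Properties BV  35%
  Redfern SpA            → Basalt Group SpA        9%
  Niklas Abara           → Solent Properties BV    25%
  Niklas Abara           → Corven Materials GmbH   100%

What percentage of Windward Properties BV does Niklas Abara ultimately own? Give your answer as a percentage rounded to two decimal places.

Niklas reaches Windward along 2 paths.
Via Corven → Basalt: 100% × 35% × 35% = 12.25%.
Via Corven: 100% × 36% = 36%.
Total: 12.25% + 36% = 48.25%.

48.25%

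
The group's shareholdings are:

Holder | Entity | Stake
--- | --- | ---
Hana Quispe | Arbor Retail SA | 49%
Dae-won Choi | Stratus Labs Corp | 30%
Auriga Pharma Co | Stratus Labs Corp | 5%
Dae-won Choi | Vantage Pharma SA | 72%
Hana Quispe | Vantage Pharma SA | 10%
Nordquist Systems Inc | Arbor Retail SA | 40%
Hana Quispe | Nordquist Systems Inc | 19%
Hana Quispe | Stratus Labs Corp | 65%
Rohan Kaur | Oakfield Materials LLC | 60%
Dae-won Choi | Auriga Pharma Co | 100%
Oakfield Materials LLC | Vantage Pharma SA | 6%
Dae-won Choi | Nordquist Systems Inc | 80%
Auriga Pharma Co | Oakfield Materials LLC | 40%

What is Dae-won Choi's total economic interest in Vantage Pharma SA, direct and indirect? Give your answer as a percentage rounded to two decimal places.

Dae-won reaches Vantage along 2 paths.
Direct stake: 72% = 72%.
Via Auriga → Oakfield: 100% × 40% × 6% = 2.4%.
Total: 72% + 2.4% = 74.4%.
Rounded: 74.40%.

74.40%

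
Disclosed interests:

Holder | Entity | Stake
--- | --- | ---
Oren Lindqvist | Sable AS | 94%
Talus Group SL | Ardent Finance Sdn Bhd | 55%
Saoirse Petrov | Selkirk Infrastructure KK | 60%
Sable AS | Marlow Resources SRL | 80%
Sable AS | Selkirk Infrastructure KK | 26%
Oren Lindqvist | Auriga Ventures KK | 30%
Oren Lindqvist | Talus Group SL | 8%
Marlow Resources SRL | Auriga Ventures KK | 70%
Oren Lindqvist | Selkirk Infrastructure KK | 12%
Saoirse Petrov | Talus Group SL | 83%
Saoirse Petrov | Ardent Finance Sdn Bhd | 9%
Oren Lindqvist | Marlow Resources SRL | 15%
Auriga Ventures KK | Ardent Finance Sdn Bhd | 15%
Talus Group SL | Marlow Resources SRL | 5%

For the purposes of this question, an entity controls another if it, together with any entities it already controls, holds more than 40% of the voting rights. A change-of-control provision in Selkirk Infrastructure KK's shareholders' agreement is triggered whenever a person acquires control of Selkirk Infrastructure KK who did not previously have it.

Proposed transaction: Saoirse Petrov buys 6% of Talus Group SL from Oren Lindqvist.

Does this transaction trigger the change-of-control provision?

The purchase adds only to Saoirse's holdings (Oren's stake shrinks), so Saoirse is the only person who could newly come to control Selkirk.
Saoirse holds 60% of Selkirk, so Saoirse controls Selkirk.
So Saoirse already controls Selkirk before the transaction.
After the purchase, Saoirse's direct stake in Talus rises to 83% + 6% = 89%, and Oren's stake falls to 2%.
Saoirse controlled Selkirk already, so this is not a new person acquiring control; every other person's position is unchanged or reduced.
No new person acquires control, so the clause is not triggered.

No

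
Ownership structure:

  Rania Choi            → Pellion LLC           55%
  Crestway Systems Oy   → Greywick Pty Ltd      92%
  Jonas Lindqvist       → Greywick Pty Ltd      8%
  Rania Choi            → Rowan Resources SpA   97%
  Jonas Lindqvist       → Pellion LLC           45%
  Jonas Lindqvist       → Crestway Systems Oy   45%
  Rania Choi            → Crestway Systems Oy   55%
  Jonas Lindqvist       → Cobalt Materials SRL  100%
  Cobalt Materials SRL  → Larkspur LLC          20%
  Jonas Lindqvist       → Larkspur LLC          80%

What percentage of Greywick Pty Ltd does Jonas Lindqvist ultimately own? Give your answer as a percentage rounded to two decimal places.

49.40%

Jonas reaches Greywick along 2 paths.
Direct stake: 8% = 8%.
Via Crestway: 45% × 92% = 41.4%.
Total: 8% + 41.4% = 49.4%.
Rounded: 49.40%.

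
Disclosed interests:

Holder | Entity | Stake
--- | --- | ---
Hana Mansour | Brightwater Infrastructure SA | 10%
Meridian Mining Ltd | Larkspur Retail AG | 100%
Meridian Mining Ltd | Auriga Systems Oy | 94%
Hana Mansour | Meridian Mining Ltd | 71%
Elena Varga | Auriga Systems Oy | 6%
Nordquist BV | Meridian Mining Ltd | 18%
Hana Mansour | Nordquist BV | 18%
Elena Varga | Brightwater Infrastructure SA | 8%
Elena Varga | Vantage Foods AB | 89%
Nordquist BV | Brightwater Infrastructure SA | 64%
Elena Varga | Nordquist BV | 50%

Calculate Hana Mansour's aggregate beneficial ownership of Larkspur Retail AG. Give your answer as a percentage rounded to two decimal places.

Hana reaches Larkspur along 2 paths.
Via Meridian: 71% × 100% = 71%.
Via Nordquist → Meridian: 18% × 18% × 100% = 3.24%.
Total: 71% + 3.24% = 74.24%.

74.24%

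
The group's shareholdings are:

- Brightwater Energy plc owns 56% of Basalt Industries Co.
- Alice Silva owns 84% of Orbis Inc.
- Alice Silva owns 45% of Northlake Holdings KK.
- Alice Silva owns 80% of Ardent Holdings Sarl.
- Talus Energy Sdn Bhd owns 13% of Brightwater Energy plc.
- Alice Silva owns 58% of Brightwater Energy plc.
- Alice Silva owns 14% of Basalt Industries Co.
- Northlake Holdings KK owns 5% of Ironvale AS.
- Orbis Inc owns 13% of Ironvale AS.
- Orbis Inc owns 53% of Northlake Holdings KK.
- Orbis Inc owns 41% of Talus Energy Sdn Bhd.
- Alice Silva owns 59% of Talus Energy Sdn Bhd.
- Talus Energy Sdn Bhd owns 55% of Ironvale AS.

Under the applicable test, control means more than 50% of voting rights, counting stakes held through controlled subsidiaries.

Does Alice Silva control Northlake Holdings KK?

Yes

Alice holds 84% of Orbis, so Alice controls Orbis.
Alice and Orbis together hold 45% + 53% = 98% of Northlake, so Alice controls Northlake.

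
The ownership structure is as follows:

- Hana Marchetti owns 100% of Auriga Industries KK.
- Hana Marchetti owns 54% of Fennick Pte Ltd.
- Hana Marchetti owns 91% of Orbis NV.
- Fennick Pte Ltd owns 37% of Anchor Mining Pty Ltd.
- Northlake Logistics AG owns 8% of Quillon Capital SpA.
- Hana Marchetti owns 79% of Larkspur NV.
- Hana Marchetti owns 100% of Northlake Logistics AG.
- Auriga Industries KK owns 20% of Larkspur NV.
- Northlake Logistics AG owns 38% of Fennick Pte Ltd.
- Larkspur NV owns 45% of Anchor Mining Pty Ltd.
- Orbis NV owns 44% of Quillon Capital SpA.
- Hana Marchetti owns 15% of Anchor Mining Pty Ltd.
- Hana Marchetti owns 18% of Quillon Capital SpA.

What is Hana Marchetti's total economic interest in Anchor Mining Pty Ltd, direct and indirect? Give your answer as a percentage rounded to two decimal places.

93.59%

Hana reaches Anchor along 5 paths.
Via Auriga → Larkspur: 100% × 20% × 45% = 9%.
Via Larkspur: 79% × 45% = 35.55%.
Direct stake: 15% = 15%.
Via Northlake → Fennick: 100% × 38% × 37% = 14.06%.
Via Fennick: 54% × 37% = 19.98%.
Total: 9% + 35.55% + 15% + 14.06% + 19.98% = 93.59%.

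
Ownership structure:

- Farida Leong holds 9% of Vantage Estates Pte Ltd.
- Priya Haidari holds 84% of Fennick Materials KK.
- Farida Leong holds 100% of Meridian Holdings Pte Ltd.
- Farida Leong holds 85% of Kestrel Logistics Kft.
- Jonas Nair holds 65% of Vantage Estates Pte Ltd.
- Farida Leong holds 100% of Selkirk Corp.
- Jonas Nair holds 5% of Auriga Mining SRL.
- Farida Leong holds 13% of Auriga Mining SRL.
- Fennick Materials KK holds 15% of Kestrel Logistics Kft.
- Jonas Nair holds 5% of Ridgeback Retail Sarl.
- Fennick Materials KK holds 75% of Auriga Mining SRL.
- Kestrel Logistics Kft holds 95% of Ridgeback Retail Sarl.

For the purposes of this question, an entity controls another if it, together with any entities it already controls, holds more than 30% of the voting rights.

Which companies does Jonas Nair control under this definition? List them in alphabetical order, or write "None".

Vantage Estates Pte Ltd

Jonas holds 65% of Vantage, so Jonas controls Vantage.
No other company's threshold is met.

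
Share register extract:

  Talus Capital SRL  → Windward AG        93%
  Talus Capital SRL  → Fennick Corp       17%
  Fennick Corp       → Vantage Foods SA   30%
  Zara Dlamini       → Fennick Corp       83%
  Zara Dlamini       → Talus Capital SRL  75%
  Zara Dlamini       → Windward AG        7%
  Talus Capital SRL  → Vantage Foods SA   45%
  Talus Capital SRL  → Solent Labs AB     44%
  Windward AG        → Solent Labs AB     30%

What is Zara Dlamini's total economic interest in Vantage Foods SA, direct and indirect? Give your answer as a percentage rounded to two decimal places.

62.48%

Zara reaches Vantage along 3 paths.
Via Fennick: 83% × 30% = 24.9%.
Via Talus → Fennick: 75% × 17% × 30% = 3.825%.
Via Talus: 75% × 45% = 33.75%.
Total: 24.9% + 3.825% + 33.75% = 62.475%.
Rounded: 62.48%.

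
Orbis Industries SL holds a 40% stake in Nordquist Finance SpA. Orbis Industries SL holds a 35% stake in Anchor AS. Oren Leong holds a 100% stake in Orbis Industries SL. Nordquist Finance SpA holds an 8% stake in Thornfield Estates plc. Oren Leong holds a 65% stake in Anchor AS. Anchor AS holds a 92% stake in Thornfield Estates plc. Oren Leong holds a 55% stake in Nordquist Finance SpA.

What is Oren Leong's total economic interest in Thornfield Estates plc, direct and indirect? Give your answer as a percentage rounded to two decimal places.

Oren reaches Thornfield along 4 paths.
Via Orbis → Anchor: 100% × 35% × 92% = 32.2%.
Via Anchor: 65% × 92% = 59.8%.
Via Orbis → Nordquist: 100% × 40% × 8% = 3.2%.
Via Nordquist: 55% × 8% = 4.4%.
Total: 32.2% + 59.8% + 3.2% + 4.4% = 99.6%.
Rounded: 99.60%.

99.60%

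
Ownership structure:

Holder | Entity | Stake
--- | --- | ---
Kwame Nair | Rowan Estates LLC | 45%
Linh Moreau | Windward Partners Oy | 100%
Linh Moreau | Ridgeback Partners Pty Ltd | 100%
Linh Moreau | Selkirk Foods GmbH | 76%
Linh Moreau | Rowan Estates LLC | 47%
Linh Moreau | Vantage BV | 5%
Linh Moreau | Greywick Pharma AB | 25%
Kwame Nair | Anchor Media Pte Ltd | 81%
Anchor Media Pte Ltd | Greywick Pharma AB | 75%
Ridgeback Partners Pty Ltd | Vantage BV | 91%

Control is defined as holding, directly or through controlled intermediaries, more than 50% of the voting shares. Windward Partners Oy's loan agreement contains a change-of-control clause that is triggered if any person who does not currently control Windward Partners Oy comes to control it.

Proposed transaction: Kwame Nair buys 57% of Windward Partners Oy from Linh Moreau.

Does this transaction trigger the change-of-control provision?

Yes

The purchase adds only to Kwame's holdings (Linh's stake shrinks), so Kwame is the only person who could newly come to control Windward.
Kwame holds 81% of Anchor, so Kwame controls Anchor.
Anchor holds 75% of Greywick, so Kwame controls Greywick.
Neither Kwame nor any entity Kwame controls holds any voting interest in Windward.
So before the transaction, Kwame does not control Windward.
After the purchase, Kwame holds 57% of Windward directly, and Linh's stake falls to 43%.
Kwame holds 57% of Windward, so Kwame controls Windward.
Kwame did not control Windward before and does after, so the clause is triggered.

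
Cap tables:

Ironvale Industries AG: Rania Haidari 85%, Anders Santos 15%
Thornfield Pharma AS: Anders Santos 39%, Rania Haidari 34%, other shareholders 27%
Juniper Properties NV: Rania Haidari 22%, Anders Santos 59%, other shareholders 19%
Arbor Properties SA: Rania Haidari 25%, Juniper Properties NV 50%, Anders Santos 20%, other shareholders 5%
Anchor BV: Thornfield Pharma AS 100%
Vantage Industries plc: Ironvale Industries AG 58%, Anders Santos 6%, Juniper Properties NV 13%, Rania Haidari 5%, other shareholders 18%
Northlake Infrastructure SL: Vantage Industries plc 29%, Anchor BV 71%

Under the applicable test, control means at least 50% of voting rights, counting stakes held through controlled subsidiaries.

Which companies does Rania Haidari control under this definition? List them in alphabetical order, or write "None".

Rania holds 85% of Ironvale, so Rania controls Ironvale.
Ironvale and Rania together hold 58% + 5% = 63% of Vantage, so Rania controls Vantage.
No other company's threshold is met.

Ironvale Industries AG, Vantage Industries plc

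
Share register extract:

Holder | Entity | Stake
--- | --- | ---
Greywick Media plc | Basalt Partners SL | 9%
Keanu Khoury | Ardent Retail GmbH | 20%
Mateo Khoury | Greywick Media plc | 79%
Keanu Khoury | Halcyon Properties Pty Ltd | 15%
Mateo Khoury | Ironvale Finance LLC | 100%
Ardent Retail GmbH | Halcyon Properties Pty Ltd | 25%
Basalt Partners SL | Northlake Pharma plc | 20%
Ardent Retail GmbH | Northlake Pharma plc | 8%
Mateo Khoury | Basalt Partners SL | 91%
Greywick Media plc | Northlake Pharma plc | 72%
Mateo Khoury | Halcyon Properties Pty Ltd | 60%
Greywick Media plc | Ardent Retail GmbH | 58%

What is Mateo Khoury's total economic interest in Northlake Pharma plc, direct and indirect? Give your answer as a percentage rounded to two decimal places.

80.17%

Mateo reaches Northlake along 4 paths.
Via Greywick → Basalt: 79% × 9% × 20% = 1.422%.
Via Basalt: 91% × 20% = 18.2%.
Via Greywick: 79% × 72% = 56.88%.
Via Greywick → Ardent: 79% × 58% × 8% = 3.6656%.
Total: 1.422% + 18.2% + 56.88% + 3.6656% = 80.1676%.
Rounded: 80.17%.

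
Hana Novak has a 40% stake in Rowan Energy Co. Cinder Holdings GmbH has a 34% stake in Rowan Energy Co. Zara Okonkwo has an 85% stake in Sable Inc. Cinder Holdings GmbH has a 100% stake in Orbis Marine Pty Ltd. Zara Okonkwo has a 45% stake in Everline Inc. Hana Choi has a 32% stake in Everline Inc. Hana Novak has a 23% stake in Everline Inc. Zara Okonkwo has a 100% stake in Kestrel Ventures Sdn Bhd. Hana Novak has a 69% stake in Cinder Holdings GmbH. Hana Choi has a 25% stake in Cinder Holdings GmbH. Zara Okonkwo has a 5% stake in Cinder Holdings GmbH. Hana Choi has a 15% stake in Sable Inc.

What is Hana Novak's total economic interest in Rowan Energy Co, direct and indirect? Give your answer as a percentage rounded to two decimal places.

63.46%

Hana Novak reaches Rowan along 2 paths.
Via Cinder: 69% × 34% = 23.46%.
Direct stake: 40% = 40%.
Total: 23.46% + 40% = 63.46%.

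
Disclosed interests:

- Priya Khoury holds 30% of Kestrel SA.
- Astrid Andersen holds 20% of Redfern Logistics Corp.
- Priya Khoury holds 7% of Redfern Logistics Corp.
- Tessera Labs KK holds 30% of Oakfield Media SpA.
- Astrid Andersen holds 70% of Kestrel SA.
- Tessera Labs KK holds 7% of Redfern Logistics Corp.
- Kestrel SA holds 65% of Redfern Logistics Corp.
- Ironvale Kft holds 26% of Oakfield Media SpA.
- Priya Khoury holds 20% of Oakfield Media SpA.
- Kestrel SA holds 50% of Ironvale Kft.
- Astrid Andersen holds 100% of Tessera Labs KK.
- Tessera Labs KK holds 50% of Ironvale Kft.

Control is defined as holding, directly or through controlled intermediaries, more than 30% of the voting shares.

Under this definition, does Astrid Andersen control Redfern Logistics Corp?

Yes

Astrid holds 100% of Tessera, so Astrid controls Tessera.
Astrid holds 70% of Kestrel, so Astrid controls Kestrel.
Kestrel and Astrid and Tessera together hold 65% + 20% + 7% = 92% of Redfern, so Astrid controls Redfern.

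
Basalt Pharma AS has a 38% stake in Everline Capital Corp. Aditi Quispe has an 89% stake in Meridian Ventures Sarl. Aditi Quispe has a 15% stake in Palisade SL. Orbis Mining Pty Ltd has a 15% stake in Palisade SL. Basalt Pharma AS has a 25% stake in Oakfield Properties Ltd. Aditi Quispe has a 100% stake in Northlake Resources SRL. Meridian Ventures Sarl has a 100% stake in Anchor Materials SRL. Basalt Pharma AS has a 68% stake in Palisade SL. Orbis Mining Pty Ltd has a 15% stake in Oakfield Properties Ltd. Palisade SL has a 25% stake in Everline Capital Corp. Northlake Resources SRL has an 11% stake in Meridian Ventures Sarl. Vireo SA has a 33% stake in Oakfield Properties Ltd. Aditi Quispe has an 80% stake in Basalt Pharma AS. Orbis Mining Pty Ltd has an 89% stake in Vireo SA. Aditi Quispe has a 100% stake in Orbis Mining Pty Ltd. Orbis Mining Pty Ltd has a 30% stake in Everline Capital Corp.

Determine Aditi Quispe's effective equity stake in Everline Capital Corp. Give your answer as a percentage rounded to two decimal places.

81.50%

Aditi reaches Everline along 5 paths.
Via Basalt: 80% × 38% = 30.4%.
Via Orbis: 100% × 30% = 30%.
Via Basalt → Palisade: 80% × 68% × 25% = 13.6%.
Via Orbis → Palisade: 100% × 15% × 25% = 3.75%.
Via Palisade: 15% × 25% = 3.75%.
Total: 30.4% + 30% + 13.6% + 3.75% + 3.75% = 81.5%.
Rounded: 81.50%.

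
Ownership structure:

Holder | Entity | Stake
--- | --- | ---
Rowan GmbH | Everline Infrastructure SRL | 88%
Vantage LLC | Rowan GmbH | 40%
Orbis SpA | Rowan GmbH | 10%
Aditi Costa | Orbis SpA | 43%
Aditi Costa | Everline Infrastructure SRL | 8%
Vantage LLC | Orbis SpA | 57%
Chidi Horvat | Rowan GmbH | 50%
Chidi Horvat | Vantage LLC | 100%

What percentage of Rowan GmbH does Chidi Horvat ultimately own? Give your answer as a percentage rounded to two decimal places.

95.70%

Chidi reaches Rowan along 3 paths.
Via Vantage: 100% × 40% = 40%.
Direct stake: 50% = 50%.
Via Vantage → Orbis: 100% × 57% × 10% = 5.7%.
Total: 40% + 50% + 5.7% = 95.7%.
Rounded: 95.70%.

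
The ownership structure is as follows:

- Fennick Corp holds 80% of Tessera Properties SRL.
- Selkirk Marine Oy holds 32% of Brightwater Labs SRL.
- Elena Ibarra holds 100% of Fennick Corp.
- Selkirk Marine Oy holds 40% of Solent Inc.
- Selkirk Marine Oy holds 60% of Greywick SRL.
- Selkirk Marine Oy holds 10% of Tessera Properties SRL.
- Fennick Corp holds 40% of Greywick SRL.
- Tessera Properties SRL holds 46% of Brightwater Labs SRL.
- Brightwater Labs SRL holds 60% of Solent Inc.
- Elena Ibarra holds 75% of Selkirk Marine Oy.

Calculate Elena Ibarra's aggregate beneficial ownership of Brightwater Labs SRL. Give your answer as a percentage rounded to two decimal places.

Elena reaches Brightwater along 3 paths.
Via Fennick → Tessera: 100% × 80% × 46% = 36.8%.
Via Selkirk → Tessera: 75% × 10% × 46% = 3.45%.
Via Selkirk: 75% × 32% = 24%.
Total: 36.8% + 3.45% + 24% = 64.25%.

64.25%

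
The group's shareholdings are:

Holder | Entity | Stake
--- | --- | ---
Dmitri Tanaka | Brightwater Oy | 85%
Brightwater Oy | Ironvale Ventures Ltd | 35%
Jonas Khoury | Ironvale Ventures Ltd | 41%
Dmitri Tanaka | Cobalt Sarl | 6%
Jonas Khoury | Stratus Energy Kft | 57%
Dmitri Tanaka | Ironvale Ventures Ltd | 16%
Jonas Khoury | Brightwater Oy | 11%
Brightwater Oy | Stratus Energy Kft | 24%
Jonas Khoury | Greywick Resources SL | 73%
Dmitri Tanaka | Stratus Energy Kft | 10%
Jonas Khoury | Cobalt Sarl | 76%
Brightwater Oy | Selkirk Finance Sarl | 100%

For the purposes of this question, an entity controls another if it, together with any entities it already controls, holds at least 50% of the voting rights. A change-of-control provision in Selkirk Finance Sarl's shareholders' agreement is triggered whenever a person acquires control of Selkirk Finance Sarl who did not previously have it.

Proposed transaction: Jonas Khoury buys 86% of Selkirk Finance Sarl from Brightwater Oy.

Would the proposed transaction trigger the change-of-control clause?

The purchase adds only to Jonas's holdings (Brightwater's stake shrinks), so Jonas is the only person who could newly come to control Selkirk.
Jonas holds 73% of Greywick, so Jonas controls Greywick.
Jonas holds 76% of Cobalt, so Jonas controls Cobalt.
Jonas holds 57% of Stratus, so Jonas controls Stratus.
Neither Jonas nor any entity Jonas controls holds any voting interest in Selkirk.
So before the transaction, Jonas does not control Selkirk.
After the purchase, Jonas holds 86% of Selkirk directly, and Brightwater's stake falls to 14%.
Jonas holds 86% of Selkirk, so Jonas controls Selkirk.
Jonas did not control Selkirk before and does after, so the clause is triggered.

Yes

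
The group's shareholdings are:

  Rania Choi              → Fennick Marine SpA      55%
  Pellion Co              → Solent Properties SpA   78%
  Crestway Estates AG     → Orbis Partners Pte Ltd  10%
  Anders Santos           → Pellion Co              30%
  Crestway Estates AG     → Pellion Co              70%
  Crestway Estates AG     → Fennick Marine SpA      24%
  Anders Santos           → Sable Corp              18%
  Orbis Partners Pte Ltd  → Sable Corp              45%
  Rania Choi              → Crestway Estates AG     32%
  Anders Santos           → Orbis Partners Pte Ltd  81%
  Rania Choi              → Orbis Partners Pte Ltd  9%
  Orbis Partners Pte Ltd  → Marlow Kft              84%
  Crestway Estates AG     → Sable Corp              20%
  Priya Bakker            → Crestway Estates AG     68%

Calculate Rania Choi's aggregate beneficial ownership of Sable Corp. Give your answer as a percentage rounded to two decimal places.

11.89%

Rania reaches Sable along 3 paths.
Via Crestway → Orbis: 32% × 10% × 45% = 1.44%.
Via Orbis: 9% × 45% = 4.05%.
Via Crestway: 32% × 20% = 6.4%.
Total: 1.44% + 4.05% + 6.4% = 11.89%.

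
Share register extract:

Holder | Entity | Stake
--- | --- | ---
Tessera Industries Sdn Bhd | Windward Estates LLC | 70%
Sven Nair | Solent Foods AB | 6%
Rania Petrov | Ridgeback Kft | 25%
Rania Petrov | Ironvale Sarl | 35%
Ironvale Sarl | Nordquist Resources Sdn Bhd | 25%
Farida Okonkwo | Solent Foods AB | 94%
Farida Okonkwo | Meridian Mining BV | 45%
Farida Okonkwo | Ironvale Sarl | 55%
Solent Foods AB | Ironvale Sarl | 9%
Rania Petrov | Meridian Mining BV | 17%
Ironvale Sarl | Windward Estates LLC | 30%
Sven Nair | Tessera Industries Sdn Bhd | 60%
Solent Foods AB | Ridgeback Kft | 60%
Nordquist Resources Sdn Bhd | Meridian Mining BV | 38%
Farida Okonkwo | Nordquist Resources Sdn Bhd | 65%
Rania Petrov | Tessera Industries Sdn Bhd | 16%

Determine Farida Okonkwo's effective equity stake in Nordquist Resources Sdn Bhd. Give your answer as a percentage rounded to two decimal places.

80.87%

Farida reaches Nordquist along 3 paths.
Via Ironvale: 55% × 25% = 13.75%.
Via Solent → Ironvale: 94% × 9% × 25% = 2.115%.
Direct stake: 65% = 65%.
Total: 13.75% + 2.115% + 65% = 80.865%.
Rounded: 80.87%.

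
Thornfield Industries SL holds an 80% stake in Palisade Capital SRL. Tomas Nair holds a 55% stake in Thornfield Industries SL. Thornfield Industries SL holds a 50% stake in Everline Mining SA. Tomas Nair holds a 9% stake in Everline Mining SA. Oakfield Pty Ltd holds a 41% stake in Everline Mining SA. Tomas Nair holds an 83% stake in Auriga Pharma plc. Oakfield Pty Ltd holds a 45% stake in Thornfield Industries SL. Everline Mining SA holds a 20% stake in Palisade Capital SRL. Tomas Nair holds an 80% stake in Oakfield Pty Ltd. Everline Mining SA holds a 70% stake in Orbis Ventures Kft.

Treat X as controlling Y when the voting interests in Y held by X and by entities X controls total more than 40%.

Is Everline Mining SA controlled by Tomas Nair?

Tomas holds 80% of Oakfield, so Tomas controls Oakfield.
Oakfield and Tomas together hold 45% + 55% = 100% of Thornfield, so Tomas controls Thornfield.
Thornfield and Tomas and Oakfield together hold 50% + 9% + 41% = 100% of Everline, so Tomas controls Everline.

Yes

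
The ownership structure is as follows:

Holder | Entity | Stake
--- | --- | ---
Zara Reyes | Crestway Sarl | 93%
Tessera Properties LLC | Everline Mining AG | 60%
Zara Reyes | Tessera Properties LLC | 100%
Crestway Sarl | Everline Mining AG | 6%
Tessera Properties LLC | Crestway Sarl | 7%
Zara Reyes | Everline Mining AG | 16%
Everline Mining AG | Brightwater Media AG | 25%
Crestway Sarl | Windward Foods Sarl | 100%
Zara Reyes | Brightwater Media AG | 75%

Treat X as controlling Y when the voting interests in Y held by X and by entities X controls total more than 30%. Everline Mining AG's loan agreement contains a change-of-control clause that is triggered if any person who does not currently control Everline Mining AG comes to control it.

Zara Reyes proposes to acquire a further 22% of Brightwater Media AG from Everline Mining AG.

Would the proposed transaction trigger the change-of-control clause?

No

The purchase adds only to Zara's holdings (Everline's stake shrinks), so Zara is the only person who could newly come to control Everline.
Zara holds 100% of Tessera, so Zara controls Tessera.
Tessera and Zara together hold 7% + 93% = 100% of Crestway, so Zara controls Crestway.
Crestway and Zara and Tessera together hold 6% + 16% + 60% = 82% of Everline, so Zara controls Everline.
So Zara already controls Everline before the transaction.
After the purchase, Zara's direct stake in Brightwater rises to 75% + 22% = 97%, and Everline's stake falls to 3%.
Zara controlled Everline already, so this is not a new person acquiring control; every other person's position is unchanged or reduced.
No new person acquires control, so the clause is not triggered.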